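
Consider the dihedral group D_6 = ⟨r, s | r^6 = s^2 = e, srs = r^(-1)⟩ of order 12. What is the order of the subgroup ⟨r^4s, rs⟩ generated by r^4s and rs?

|⟨r^4s⟩| = 2 and |⟨rs⟩| = 2, so |H| is a multiple of lcm(2, 2) = 2 and divides |G| = 12.
Closing under the operation: H = {e, r^3, rs, r^4s}, so |H| = 4.

4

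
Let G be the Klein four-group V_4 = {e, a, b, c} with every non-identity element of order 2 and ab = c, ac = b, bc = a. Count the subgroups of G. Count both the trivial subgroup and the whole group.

|G| = 4, so by Lagrange every subgroup order divides 4. Divisors: 1, 2, 4.
Subgroups by order — order 1: 1; order 2: 3; order 4: 1.
Total: 1 + 3 + 1 = 5.

5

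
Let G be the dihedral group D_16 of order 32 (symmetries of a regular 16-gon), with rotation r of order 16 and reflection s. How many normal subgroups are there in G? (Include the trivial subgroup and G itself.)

G has 36 subgroups. Checking conjugation-invariance by order — order 1: 1/1 normal; order 2: 1/17 normal; order 4: 1/9 normal; order 8: 1/5 normal; order 16: 3/3 normal; order 32: 1/1 normal.
Total normal subgroups: 8.

8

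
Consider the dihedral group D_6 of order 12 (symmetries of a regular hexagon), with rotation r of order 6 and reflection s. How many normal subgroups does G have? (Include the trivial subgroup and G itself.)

G has 16 subgroups. Checking conjugation-invariance by order — order 1: 1/1 normal; order 2: 1/7 normal; order 3: 1/1 normal; order 4: 0/3 normal; order 6: 3/3 normal; order 12: 1/1 normal.
Total normal subgroups: 7.

7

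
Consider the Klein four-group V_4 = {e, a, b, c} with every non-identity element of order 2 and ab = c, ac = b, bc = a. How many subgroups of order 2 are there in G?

3

|G| = 4 and 2 | 4, so subgroups of order 2 are possible by Lagrange.
The subgroups of order 2 are: {e, a}; {e, b}; {e, c}.
So G has 3 subgroups of order 2.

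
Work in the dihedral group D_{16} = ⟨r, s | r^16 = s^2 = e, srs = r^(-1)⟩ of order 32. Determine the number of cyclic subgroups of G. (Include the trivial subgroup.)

A cyclic subgroup of order d is generated by each of its φ(d) elements of order d, so the cyclic subgroups of order d number (#elements of order d)/φ(d).
Cyclic subgroups by order — order 1: 1; order 2: 17; order 4: 1; order 8: 1; order 16: 1.
Total: 21.

21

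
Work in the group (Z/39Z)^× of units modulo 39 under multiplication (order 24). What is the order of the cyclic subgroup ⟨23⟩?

6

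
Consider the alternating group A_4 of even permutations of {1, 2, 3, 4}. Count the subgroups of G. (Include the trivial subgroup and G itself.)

|G| = 12, so by Lagrange every subgroup order divides 12. Divisors: 1, 2, 3, 4, 6, 12.
Subgroups by order — order 1: 1; order 2: 3; order 3: 4; order 4: 1; order 6: 0; order 12: 1.
Total: 1 + 3 + 4 + 1 + 0 + 1 = 10.

10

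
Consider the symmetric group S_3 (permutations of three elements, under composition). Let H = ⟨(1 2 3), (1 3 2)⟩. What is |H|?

|⟨(1 2 3)⟩| = 3 and |⟨(1 3 2)⟩| = 3, so |H| is a multiple of lcm(3, 3) = 3 and divides |G| = 6.
Closing under the operation: H = {e, (1 2 3), (1 3 2)}, so |H| = 3.

3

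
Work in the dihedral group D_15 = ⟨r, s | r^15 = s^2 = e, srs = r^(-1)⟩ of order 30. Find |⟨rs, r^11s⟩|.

|⟨rs⟩| = 2 and |⟨r^11s⟩| = 2, so |H| is a multiple of lcm(2, 2) = 2 and divides |G| = 30.
Closing under the operation: H = {e, r^5, r^10, rs, r^6s, r^11s}, so |H| = 6.

6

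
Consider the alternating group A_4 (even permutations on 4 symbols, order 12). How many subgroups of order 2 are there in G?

|G| = 12 and 2 | 12, so subgroups of order 2 are possible by Lagrange.
The subgroups of order 2 are: {e, (1 2)(3 4)}; {e, (1 3)(2 4)}; {e, (1 4)(2 3)}.
So G has 3 subgroups of order 2.

3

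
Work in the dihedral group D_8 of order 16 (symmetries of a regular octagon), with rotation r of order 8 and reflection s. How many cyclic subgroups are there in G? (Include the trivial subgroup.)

12

A cyclic subgroup of order d is generated by each of its φ(d) elements of order d, so the cyclic subgroups of order d number (#elements of order d)/φ(d).
Cyclic subgroups by order — order 1: 1; order 2: 9; order 4: 1; order 8: 1.
Total: 12.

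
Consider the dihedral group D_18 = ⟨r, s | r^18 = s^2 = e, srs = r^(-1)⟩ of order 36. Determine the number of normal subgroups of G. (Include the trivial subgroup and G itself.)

9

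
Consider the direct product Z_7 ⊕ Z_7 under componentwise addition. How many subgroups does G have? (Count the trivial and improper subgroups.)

|G| = 49, so by Lagrange every subgroup order divides 49. Divisors: 1, 7, 49.
Subgroups by order — order 1: 1; order 7: 8; order 49: 1.
Total: 1 + 8 + 1 = 10.

10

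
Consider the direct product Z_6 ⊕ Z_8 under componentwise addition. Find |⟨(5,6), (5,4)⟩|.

24

|⟨(5,6)⟩| = 12 and |⟨(5,4)⟩| = 6, so |H| is a multiple of lcm(12, 6) = 12 and divides |G| = 48.
Closing under the operation: H = {(0,0), (0,2), (0,4), (0,6), (1,0), (1,2), (1,4), (1,6), (2,0), (2,2), (2,4), (2,6), (3,0), (3,2), (3,4), (3,6), (4,0), (4,2), (4,4), (4,6), (5,0), (5,2), (5,4), (5,6)}, so |H| = 24.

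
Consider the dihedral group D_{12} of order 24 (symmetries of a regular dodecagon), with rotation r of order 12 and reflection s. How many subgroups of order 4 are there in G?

|G| = 24 and 4 | 24, so subgroups of order 4 are possible by Lagrange.
The subgroups of order 4 are: {e, r^6, r^4s, r^10s}; {e, r^6, r^5s, r^11s}; {e, r^6, r^2s, r^8s}; {e, r^3, r^6, r^9}; … (7 in all).
So G has 7 subgroups of order 4.

7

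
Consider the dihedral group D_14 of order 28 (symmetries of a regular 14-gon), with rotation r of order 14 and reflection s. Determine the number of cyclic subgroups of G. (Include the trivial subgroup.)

Group the elements of G by the cyclic subgroup they generate; each cyclic subgroup of order d accounts for φ(d) elements.
Cyclic subgroups by order — order 1: 1; order 2: 15; order 7: 1; order 14: 1.
Total: 18.

18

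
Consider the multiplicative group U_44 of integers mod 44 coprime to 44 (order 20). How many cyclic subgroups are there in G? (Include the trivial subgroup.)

8

A cyclic subgroup of order d is generated by each of its φ(d) elements of order d, so the cyclic subgroups of order d number (#elements of order d)/φ(d).
Cyclic subgroups by order — order 1: 1; order 2: 3; order 5: 1; order 10: 3.
Total: 8.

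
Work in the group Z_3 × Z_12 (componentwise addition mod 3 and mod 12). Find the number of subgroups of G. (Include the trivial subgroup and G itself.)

|G| = 36, so by Lagrange every subgroup order divides 36. Divisors: 1, 2, 3, 4, 6, 9, 12, 18, 36.
Subgroups by order — order 1: 1; order 2: 1; order 3: 4; order 4: 1; order 6: 4; order 9: 1; order 12: 4; order 18: 1; order 36: 1.
Total: 1 + 1 + 4 + 1 + 4 + 1 + 4 + 1 + 1 = 18.

18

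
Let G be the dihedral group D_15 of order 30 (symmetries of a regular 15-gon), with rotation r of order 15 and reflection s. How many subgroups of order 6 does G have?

5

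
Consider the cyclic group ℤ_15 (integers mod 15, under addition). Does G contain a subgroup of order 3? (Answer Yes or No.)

3 | 15. A subgroup of order 3 is {0, 5, 10}.

Yes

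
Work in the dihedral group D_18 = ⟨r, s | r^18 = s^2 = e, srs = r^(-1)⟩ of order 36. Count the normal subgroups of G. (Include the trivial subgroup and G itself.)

G has 45 subgroups. Checking conjugation-invariance by order — order 1: 1/1 normal; order 2: 1/19 normal; order 3: 1/1 normal; order 4: 0/9 normal; order 6: 1/7 normal; order 9: 1/1 normal; order 12: 0/3 normal; order 18: 3/3 normal; order 36: 1/1 normal.
Total normal subgroups: 9.

9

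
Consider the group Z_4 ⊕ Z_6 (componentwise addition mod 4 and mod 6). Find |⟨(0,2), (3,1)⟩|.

12

|⟨(0,2)⟩| = 3 and |⟨(3,1)⟩| = 12, so |H| is a multiple of lcm(3, 12) = 12 and divides |G| = 24.
Closing under the operation: H = {(0,0), (0,2), (0,4), (1,1), (1,3), (1,5), (2,0), (2,2), (2,4), (3,1), (3,3), (3,5)}, so |H| = 12.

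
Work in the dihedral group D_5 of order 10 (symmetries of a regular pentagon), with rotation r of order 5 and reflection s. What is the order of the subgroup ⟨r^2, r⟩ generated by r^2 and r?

|⟨r^2⟩| = 5 and |⟨r⟩| = 5, so |H| is a multiple of lcm(5, 5) = 5 and divides |G| = 10.
Closing under the operation: H = {e, r, r^2, r^3, r^4}, so |H| = 5.

5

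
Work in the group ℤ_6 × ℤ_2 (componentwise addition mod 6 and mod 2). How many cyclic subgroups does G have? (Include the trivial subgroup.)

Group the elements of G by the cyclic subgroup they generate; each cyclic subgroup of order d accounts for φ(d) elements.
Cyclic subgroups by order — order 1: 1; order 2: 3; order 3: 1; order 6: 3.
Total: 8.

8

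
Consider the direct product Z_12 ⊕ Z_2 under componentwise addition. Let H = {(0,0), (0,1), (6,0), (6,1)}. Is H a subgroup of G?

Yes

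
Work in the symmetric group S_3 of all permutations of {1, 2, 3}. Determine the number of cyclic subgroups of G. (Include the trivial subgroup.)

5

Each element a generates a cyclic subgroup ⟨a⟩; distinct elements may generate the same one (a cyclic group of order d has φ(d) generators).
Cyclic subgroups by order — order 1: 1; order 2: 3; order 3: 1.
Total: 5.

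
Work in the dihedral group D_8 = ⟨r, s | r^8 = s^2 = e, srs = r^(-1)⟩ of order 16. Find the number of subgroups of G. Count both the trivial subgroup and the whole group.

19

|G| = 16, so by Lagrange every subgroup order divides 16. Divisors: 1, 2, 4, 8, 16.
Subgroups by order — order 1: 1; order 2: 9; order 4: 5; order 8: 3; order 16: 1.
Total: 1 + 9 + 5 + 3 + 1 = 19.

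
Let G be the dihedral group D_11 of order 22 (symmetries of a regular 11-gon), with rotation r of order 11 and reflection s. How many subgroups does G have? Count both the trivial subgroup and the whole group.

14

|G| = 22, so by Lagrange every subgroup order divides 22. Divisors: 1, 2, 11, 22.
Subgroups by order — order 1: 1; order 2: 11; order 11: 1; order 22: 1.
Total: 1 + 11 + 1 + 1 = 14.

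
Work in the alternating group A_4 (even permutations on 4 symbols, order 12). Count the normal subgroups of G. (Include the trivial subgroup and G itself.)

G has 10 subgroups. Checking conjugation-invariance by order — order 1: 1/1 normal; order 2: 0/3 normal; order 3: 0/4 normal; order 4: 1/1 normal; order 12: 1/1 normal.
Total normal subgroups: 3.

3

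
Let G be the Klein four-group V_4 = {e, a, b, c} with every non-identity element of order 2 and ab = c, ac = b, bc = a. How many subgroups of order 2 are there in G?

|G| = 4 and 2 | 4, so subgroups of order 2 are possible by Lagrange.
The subgroups of order 2 are: {e, a}; {e, b}; {e, c}.
So G has 3 subgroups of order 2.

3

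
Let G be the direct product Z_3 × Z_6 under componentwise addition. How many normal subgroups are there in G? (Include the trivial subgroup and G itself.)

G is abelian, so every subgroup is normal.
G has 12 subgroups in total, hence 12 normal subgroups.

12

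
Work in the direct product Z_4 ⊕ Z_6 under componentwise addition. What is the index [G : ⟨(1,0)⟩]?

6

|⟨(1,0)⟩| = 4 and |G| = 24.
By Lagrange, [G : H] = |G|/|H| = 24/4 = 6.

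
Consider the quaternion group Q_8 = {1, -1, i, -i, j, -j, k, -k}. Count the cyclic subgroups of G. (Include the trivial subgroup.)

5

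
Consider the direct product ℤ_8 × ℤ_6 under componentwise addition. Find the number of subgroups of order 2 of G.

3

|G| = 48 and 2 | 48, so subgroups of order 2 are possible by Lagrange.
The subgroups of order 2 are: {(0,0), (0,3)}; {(0,0), (4,0)}; {(0,0), (4,3)}.
So G has 3 subgroups of order 2.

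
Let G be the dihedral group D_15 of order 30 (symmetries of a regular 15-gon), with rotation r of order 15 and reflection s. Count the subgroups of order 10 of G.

3

|G| = 30 and 10 | 30, so subgroups of order 10 are possible by Lagrange.
The subgroups of order 10 are: {e, r^3, r^6, r^9, r^12, rs, r^4s, r^7s, r^10s, r^13s}; {e, r^3, r^6, r^9, r^12, r^2s, r^5s, r^8s, r^11s, r^14s}; {e, r^3, r^6, r^9, r^12, s, r^3s, r^6s, r^9s, r^12s}.
So G has 3 subgroups of order 10.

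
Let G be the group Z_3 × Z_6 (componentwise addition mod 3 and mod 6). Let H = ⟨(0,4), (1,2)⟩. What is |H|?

|⟨(0,4)⟩| = 3 and |⟨(1,2)⟩| = 3, so |H| is a multiple of lcm(3, 3) = 3 and divides |G| = 18.
Closing under the operation: H = {(0,0), (0,2), (0,4), (1,0), (1,2), (1,4), (2,0), (2,2), (2,4)}, so |H| = 9.

9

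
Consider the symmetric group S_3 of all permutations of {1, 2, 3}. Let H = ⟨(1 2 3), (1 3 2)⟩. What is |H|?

3

|⟨(1 2 3)⟩| = 3 and |⟨(1 3 2)⟩| = 3, so |H| is a multiple of lcm(3, 3) = 3 and divides |G| = 6.
Closing under the operation: H = {e, (1 2 3), (1 3 2)}, so |H| = 3.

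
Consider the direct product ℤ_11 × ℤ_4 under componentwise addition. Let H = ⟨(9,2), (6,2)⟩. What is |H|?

22

|⟨(9,2)⟩| = 22 and |⟨(6,2)⟩| = 22, so |H| is a multiple of lcm(22, 22) = 22 and divides |G| = 44.
Closing under the operation: H = {(0,0), (0,2), (1,0), (1,2), (2,0), (2,2), (3,0), (3,2), (4,0), (4,2), (5,0), (5,2), (6,0), (6,2), (7,0), (7,2), (8,0), (8,2), (9,0), (9,2), (10,0), (10,2)}, so |H| = 22.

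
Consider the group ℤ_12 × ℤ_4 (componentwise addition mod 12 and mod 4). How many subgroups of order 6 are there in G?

|G| = 48 and 6 | 48, so subgroups of order 6 are possible by Lagrange.
The subgroups of order 6 are: {(0,0), (0,2), (4,0), (4,2), (8,0), (8,2)}; {(0,0), (2,0), (4,0), (6,0), (8,0), (10,0)}; {(0,0), (2,2), (4,0), (6,2), (8,0), (10,2)}.
So G has 3 subgroups of order 6.

3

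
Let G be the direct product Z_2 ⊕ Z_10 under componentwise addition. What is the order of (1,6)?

10

The order of (1,6) in Z_2 × Z_10 is lcm(ord(1) in Z_2, ord(6) in Z_10).
ord(1) = 2 and ord(6) = 5, so |⟨(1,6)⟩| = lcm(2, 5) = 10.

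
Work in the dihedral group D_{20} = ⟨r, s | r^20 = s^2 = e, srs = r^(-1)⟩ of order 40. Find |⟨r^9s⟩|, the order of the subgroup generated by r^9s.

2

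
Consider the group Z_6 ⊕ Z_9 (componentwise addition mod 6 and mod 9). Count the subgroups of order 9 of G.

4

|G| = 54 and 9 | 54, so subgroups of order 9 are possible by Lagrange.
The subgroups of order 9 are: {(0,0), (0,1), (0,2), (0,3), (0,4), (0,5), (0,6), (0,7), (0,8)}; {(0,0), (0,3), (0,6), (2,0), (2,3), (2,6), (4,0), (4,3), (4,6)}; {(0,0), (0,3), (0,6), (2,1), (2,4), (2,7), (4,2), (4,5), (4,8)}; {(0,0), (0,3), (0,6), (2,2), (2,5), (2,8), (4,1), (4,4), (4,7)}.
So G has 4 subgroups of order 9.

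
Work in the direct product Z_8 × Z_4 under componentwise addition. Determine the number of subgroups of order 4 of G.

7

|G| = 32 and 4 | 32, so subgroups of order 4 are possible by Lagrange.
The subgroups of order 4 are: {(0,0), (0,1), (0,2), (0,3)}; {(0,0), (0,2), (4,0), (4,2)}; {(0,0), (0,2), (4,1), (4,3)}; {(0,0), (2,0), (4,0), (6,0)}; … (7 in all).
So G has 7 subgroups of order 4.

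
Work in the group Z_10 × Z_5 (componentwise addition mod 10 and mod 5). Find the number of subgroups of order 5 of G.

|G| = 50 and 5 | 50, so subgroups of order 5 are possible by Lagrange.
The subgroups of order 5 are: {(0,0), (0,1), (0,2), (0,3), (0,4)}; {(0,0), (2,0), (4,0), (6,0), (8,0)}; {(0,0), (2,1), (4,2), (6,3), (8,4)}; {(0,0), (2,2), (4,4), (6,1), (8,3)}; … (6 in all).
So G has 6 subgroups of order 5.

6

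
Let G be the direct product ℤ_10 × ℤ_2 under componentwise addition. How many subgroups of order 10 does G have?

3

|G| = 20 and 10 | 20, so subgroups of order 10 are possible by Lagrange.
The subgroups of order 10 are: {(0,0), (0,1), (2,0), (2,1), (4,0), (4,1), (6,0), (6,1), (8,0), (8,1)}; {(0,0), (1,0), (2,0), (3,0), (4,0), (5,0), (6,0), (7,0), (8,0), (9,0)}; {(0,0), (1,1), (2,0), (3,1), (4,0), (5,1), (6,0), (7,1), (8,0), (9,1)}.
So G has 3 subgroups of order 10.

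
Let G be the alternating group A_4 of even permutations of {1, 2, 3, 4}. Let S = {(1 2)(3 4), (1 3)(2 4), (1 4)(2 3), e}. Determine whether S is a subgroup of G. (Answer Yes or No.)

Yes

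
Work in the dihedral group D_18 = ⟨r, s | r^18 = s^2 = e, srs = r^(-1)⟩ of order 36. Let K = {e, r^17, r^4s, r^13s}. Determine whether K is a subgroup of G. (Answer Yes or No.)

r^17 ∈ K but its inverse r ∉ K, so K is not a subgroup.

No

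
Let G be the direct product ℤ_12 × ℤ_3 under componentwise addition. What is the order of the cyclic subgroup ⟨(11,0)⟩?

12

The order of (11,0) in Z_12 × Z_3 is lcm(ord(11) in Z_12, ord(0) in Z_3).
ord(11) = 12 and ord(0) = 1, so |⟨(11,0)⟩| = lcm(12, 1) = 12.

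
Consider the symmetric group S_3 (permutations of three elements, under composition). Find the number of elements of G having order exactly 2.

The elements of order 2 are: (2 3), (1 2), (1 3).
That's 3.

3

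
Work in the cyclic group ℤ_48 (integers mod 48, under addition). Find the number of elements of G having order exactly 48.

16

In a cyclic group of order 48, the number of elements of order d (for d | 48) is φ(d).
φ(48) = 16.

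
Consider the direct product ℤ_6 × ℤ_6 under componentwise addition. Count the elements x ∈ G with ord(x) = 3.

An element (a,b) has order lcm(ord(a), ord(b)); count pairs with lcm equal to 3.
Enumerating gives 8 such elements.

8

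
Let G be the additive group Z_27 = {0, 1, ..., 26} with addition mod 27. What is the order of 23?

27

In Z_27, the order of an element a is n/gcd(a, n).
gcd(23, 27) = 1, so |⟨23⟩| = 27/1 = 27.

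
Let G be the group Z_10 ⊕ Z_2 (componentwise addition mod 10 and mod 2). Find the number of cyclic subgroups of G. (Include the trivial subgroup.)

Each element a generates a cyclic subgroup ⟨a⟩; distinct elements may generate the same one (a cyclic group of order d has φ(d) generators).
Cyclic subgroups by order — order 1: 1; order 2: 3; order 5: 1; order 10: 3.
Total: 8.

8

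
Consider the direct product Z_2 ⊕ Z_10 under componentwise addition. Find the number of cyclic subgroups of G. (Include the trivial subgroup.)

A cyclic subgroup of order d is generated by each of its φ(d) elements of order d, so the cyclic subgroups of order d number (#elements of order d)/φ(d).
Cyclic subgroups by order — order 1: 1; order 2: 3; order 5: 1; order 10: 3.
Total: 8.

8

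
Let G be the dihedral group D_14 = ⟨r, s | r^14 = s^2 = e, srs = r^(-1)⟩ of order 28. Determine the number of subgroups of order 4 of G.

|G| = 28 and 4 | 28, so subgroups of order 4 are possible by Lagrange.
The subgroups of order 4 are: {e, r^7, r^3s, r^10s}; {e, r^7, r^4s, r^11s}; {e, r^7, r^5s, r^12s}; {e, r^7, r^6s, r^13s}; … (7 in all).
So G has 7 subgroups of order 4.

7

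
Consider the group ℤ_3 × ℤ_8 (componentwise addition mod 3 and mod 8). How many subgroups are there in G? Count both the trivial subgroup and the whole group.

8

|G| = 24, so by Lagrange every subgroup order divides 24. Divisors: 1, 2, 3, 4, 6, 8, 12, 24.
Subgroups by order — order 1: 1; order 2: 1; order 3: 1; order 4: 1; order 6: 1; order 8: 1; order 12: 1; order 24: 1.
Total: 1 + 1 + 1 + 1 + 1 + 1 + 1 + 1 = 8.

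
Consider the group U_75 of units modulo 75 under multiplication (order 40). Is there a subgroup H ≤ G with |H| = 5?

5 | 40. A subgroup of order 5 is {1, 16, 31, 46, 61}.

Yes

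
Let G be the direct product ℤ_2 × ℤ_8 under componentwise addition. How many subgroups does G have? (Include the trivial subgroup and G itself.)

11

|G| = 16, so by Lagrange every subgroup order divides 16. Divisors: 1, 2, 4, 8, 16.
Subgroups by order — order 1: 1; order 2: 3; order 4: 3; order 8: 3; order 16: 1.
Total: 1 + 3 + 3 + 3 + 1 = 11.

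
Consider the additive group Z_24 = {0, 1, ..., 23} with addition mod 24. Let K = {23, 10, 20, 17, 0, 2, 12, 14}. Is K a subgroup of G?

17 ∈ K but its inverse 7 ∉ K, so K is not a subgroup.

No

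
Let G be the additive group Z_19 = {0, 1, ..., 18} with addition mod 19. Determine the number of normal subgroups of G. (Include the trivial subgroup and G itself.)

G is abelian, so every subgroup is normal.
G has 2 subgroups in total, hence 2 normal subgroups.

2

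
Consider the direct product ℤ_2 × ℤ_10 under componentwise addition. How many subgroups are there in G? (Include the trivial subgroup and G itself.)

|G| = 20, so by Lagrange every subgroup order divides 20. Divisors: 1, 2, 4, 5, 10, 20.
Subgroups by order — order 1: 1; order 2: 3; order 4: 1; order 5: 1; order 10: 3; order 20: 1.
Total: 1 + 3 + 1 + 1 + 3 + 1 = 10.

10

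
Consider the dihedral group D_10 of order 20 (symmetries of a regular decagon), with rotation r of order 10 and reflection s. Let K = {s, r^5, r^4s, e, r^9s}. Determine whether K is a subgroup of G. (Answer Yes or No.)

No

Closure fails: s · r^5 = r^5s ∉ K. So K is not a subgroup.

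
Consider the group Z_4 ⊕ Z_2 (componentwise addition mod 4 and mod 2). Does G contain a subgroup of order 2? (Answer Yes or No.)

2 | 8. A subgroup of order 2 is {(0,0), (0,1)}.

Yes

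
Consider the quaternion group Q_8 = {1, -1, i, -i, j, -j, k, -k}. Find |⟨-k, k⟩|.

4

|⟨-k⟩| = 4 and |⟨k⟩| = 4, so |H| is a multiple of lcm(4, 4) = 4 and divides |G| = 8.
Closing under the operation: H = {1, -1, k, -k}, so |H| = 4.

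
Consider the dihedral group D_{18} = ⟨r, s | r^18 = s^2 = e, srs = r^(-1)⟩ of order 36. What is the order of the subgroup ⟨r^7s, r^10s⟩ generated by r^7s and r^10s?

12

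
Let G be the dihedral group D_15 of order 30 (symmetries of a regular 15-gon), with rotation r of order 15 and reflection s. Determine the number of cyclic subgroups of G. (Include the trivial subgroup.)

A cyclic subgroup of order d is generated by each of its φ(d) elements of order d, so the cyclic subgroups of order d number (#elements of order d)/φ(d).
Cyclic subgroups by order — order 1: 1; order 2: 15; order 3: 1; order 5: 1; order 15: 1.
Total: 19.

19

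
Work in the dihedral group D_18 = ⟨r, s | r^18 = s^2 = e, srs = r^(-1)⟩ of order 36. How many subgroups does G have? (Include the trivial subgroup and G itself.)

45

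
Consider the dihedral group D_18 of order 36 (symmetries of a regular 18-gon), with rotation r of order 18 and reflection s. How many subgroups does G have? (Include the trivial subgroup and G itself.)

45

|G| = 36, so by Lagrange every subgroup order divides 36. Divisors: 1, 2, 3, 4, 6, 9, 12, 18, 36.
Subgroups by order — order 1: 1; order 2: 19; order 3: 1; order 4: 9; order 6: 7; order 9: 1; order 12: 3; order 18: 3; order 36: 1.
Total: 1 + 19 + 1 + 9 + 7 + 1 + 3 + 3 + 1 = 45.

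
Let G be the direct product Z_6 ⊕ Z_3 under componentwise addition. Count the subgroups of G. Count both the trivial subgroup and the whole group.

|G| = 18, so by Lagrange every subgroup order divides 18. Divisors: 1, 2, 3, 6, 9, 18.
Subgroups by order — order 1: 1; order 2: 1; order 3: 4; order 6: 4; order 9: 1; order 18: 1.
Total: 1 + 1 + 4 + 4 + 1 + 1 = 12.

12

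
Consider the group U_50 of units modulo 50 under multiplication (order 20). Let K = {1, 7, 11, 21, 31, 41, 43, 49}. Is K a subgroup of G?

No

|K| = 8 does not divide |G| = 20, so by Lagrange K is not a subgroup.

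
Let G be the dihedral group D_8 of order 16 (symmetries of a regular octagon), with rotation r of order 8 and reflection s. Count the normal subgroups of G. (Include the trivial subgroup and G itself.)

G has 19 subgroups. Checking conjugation-invariance by order — order 1: 1/1 normal; order 2: 1/9 normal; order 4: 1/5 normal; order 8: 3/3 normal; order 16: 1/1 normal.
Total normal subgroups: 7.

7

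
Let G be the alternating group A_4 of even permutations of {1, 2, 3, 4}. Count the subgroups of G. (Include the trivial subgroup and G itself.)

10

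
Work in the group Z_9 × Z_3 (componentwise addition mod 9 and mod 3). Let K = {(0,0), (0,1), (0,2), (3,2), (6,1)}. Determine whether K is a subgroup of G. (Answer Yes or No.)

No

|K| = 5 does not divide |G| = 27, so by Lagrange K is not a subgroup.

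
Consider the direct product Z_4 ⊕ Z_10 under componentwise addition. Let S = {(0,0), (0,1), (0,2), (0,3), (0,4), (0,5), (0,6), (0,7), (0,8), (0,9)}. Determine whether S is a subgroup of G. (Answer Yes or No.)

|S| = 10 divides |G| = 40, consistent with Lagrange.
S contains the identity, every element's inverse is in S, and S is closed under +: it is a subgroup.
In fact S = ⟨(0,1)⟩.

Yes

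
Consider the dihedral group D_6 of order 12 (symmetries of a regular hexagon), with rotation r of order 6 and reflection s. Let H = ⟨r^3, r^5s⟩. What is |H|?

4

|⟨r^3⟩| = 2 and |⟨r^5s⟩| = 2, so |H| is a multiple of lcm(2, 2) = 2 and divides |G| = 12.
Closing under the operation: H = {e, r^3, r^2s, r^5s}, so |H| = 4.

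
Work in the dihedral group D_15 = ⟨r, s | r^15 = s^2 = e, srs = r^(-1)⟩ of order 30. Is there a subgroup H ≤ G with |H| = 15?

Yes

15 | 30. A subgroup of order 15 is {e, r, r^2, r^3, r^4, r^5, r^6, r^7, r^8, r^9, r^10, r^11, r^12, r^13, r^14}.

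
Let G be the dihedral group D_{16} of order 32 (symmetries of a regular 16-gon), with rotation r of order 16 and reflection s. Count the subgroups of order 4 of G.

9

|G| = 32 and 4 | 32, so subgroups of order 4 are possible by Lagrange.
The subgroups of order 4 are: {e, r^8, r^2s, r^10s}; {e, r^8, r^3s, r^11s}; {e, r^4, r^8, r^12}; {e, r^8, r^4s, r^12s}; … (9 in all).
So G has 9 subgroups of order 4.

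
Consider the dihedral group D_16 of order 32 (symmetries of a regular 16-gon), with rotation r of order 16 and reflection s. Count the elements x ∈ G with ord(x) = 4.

2

The elements of order 4 are: r^4, r^12.
That's 2.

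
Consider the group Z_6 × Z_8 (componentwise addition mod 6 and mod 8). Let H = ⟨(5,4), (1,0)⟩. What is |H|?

|⟨(5,4)⟩| = 6 and |⟨(1,0)⟩| = 6, so |H| is a multiple of lcm(6, 6) = 6 and divides |G| = 48.
Closing under the operation: H = {(0,0), (0,4), (1,0), (1,4), (2,0), (2,4), (3,0), (3,4), (4,0), (4,4), (5,0), (5,4)}, so |H| = 12.

12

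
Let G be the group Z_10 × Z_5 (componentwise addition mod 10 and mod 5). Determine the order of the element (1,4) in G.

10

The order of (1,4) in Z_10 × Z_5 is lcm(ord(1) in Z_10, ord(4) in Z_5).
ord(1) = 10 and ord(4) = 5, so |⟨(1,4)⟩| = lcm(10, 5) = 10.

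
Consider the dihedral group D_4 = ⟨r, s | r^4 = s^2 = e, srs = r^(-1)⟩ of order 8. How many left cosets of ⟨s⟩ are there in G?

|⟨s⟩| = 2 and |G| = 8.
By Lagrange, [G : H] = |G|/|H| = 8/2 = 4.

4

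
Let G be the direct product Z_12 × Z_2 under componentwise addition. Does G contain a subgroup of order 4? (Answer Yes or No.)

Yes

4 | 24. A subgroup of order 4 is {(0,0), (0,1), (6,0), (6,1)}.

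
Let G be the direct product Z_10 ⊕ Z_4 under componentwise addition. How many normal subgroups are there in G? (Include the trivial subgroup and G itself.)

16

G is abelian, so every subgroup is normal.
G has 16 subgroups in total, hence 16 normal subgroups.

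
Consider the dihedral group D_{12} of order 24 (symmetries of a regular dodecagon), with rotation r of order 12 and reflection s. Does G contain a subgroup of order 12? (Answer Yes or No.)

Yes

12 | 24. A subgroup of order 12 is {e, r, r^2, r^3, r^4, r^5, r^6, r^7, r^8, r^9, r^10, r^11}.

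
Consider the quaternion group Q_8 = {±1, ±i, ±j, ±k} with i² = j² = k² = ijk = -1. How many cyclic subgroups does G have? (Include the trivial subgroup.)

5

Group the elements of G by the cyclic subgroup they generate; each cyclic subgroup of order d accounts for φ(d) elements.
Cyclic subgroups by order — order 1: 1; order 2: 1; order 4: 3.
Total: 5.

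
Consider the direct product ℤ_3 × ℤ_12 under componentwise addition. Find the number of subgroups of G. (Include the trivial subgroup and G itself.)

|G| = 36, so by Lagrange every subgroup order divides 36. Divisors: 1, 2, 3, 4, 6, 9, 12, 18, 36.
Subgroups by order — order 1: 1; order 2: 1; order 3: 4; order 4: 1; order 6: 4; order 9: 1; order 12: 4; order 18: 1; order 36: 1.
Total: 1 + 1 + 4 + 1 + 4 + 1 + 4 + 1 + 1 = 18.

18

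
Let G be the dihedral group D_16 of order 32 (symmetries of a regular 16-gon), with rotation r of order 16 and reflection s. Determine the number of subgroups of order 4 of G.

|G| = 32 and 4 | 32, so subgroups of order 4 are possible by Lagrange.
The subgroups of order 4 are: {e, r^8, r^2s, r^10s}; {e, r^8, r^3s, r^11s}; {e, r^4, r^8, r^12}; {e, r^8, r^4s, r^12s}; … (9 in all).
So G has 9 subgroups of order 4.

9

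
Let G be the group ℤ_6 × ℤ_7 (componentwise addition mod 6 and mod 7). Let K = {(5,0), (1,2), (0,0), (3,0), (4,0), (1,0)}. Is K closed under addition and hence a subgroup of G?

(4,0) ∈ K but its inverse (2,0) ∉ K, so K is not a subgroup.

No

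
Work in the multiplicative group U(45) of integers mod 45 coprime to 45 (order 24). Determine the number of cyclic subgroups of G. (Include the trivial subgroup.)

12

A cyclic subgroup of order d is generated by each of its φ(d) elements of order d, so the cyclic subgroups of order d number (#elements of order d)/φ(d).
Cyclic subgroups by order — order 1: 1; order 2: 3; order 3: 1; order 4: 2; order 6: 3; order 12: 2.
Total: 12.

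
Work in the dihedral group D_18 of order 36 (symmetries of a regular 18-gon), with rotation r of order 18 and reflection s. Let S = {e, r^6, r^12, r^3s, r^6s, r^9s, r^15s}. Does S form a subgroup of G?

|S| = 7 does not divide |G| = 36, so by Lagrange S is not a subgroup.

No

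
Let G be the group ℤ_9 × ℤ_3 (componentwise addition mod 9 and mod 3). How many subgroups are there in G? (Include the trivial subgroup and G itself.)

|G| = 27, so by Lagrange every subgroup order divides 27. Divisors: 1, 3, 9, 27.
Subgroups by order — order 1: 1; order 3: 4; order 9: 4; order 27: 1.
Total: 1 + 4 + 4 + 1 = 10.

10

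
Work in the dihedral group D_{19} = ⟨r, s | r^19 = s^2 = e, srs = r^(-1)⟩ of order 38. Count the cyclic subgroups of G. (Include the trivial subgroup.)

21

A cyclic subgroup of order d is generated by each of its φ(d) elements of order d, so the cyclic subgroups of order d number (#elements of order d)/φ(d).
Cyclic subgroups by order — order 1: 1; order 2: 19; order 19: 1.
Total: 21.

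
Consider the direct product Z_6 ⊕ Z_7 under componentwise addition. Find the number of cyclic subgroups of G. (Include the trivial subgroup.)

A cyclic subgroup of order d is generated by each of its φ(d) elements of order d, so the cyclic subgroups of order d number (#elements of order d)/φ(d).
Cyclic subgroups by order — order 1: 1; order 2: 1; order 3: 1; order 6: 1; order 7: 1; order 14: 1; order 21: 1; order 42: 1.
Total: 8.

8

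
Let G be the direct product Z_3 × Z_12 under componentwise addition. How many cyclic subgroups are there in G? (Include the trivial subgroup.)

15

Group the elements of G by the cyclic subgroup they generate; each cyclic subgroup of order d accounts for φ(d) elements.
Cyclic subgroups by order — order 1: 1; order 2: 1; order 3: 4; order 4: 1; order 6: 4; order 12: 4.
Total: 15.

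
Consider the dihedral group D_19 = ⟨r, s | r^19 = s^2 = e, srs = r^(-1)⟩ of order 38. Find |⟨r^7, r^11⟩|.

|⟨r^7⟩| = 19 and |⟨r^11⟩| = 19, so |H| is a multiple of lcm(19, 19) = 19 and divides |G| = 38.
Closing under the operation: H = {e, r, r^2, r^3, r^4, r^5, r^6, r^7, r^8, r^9, r^10, r^11, r^12, r^13, r^14, r^15, r^16, r^17, r^18}, so |H| = 19.

19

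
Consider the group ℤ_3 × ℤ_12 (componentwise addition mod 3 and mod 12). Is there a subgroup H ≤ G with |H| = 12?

12 | 36. A subgroup of order 12 is {(0,0), (0,1), (0,2), (0,3), (0,4), (0,5), (0,6), (0,7), (0,8), (0,9), (0,10), (0,11)}.

Yes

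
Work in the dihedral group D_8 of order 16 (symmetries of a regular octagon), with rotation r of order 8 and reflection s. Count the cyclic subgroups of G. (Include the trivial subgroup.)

12

Each element a generates a cyclic subgroup ⟨a⟩; distinct elements may generate the same one (a cyclic group of order d has φ(d) generators).
Cyclic subgroups by order — order 1: 1; order 2: 9; order 4: 1; order 8: 1.
Total: 12.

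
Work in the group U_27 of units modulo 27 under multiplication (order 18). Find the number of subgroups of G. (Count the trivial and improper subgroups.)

6

|G| = 18, so by Lagrange every subgroup order divides 18. Divisors: 1, 2, 3, 6, 9, 18.
Subgroups by order — order 1: 1; order 2: 1; order 3: 1; order 6: 1; order 9: 1; order 18: 1.
Total: 1 + 1 + 1 + 1 + 1 + 1 = 6.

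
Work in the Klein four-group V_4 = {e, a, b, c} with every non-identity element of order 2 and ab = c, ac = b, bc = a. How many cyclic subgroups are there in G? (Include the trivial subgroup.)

4

Each element a generates a cyclic subgroup ⟨a⟩; distinct elements may generate the same one (a cyclic group of order d has φ(d) generators).
Cyclic subgroups by order — order 1: 1; order 2: 3.
Total: 4.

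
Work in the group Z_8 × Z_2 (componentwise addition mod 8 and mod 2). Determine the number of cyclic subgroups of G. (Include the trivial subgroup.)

A cyclic subgroup of order d is generated by each of its φ(d) elements of order d, so the cyclic subgroups of order d number (#elements of order d)/φ(d).
Cyclic subgroups by order — order 1: 1; order 2: 3; order 4: 2; order 8: 2.
Total: 8.

8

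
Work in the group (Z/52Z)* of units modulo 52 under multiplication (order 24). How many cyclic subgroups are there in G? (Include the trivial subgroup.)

12

Group the elements of G by the cyclic subgroup they generate; each cyclic subgroup of order d accounts for φ(d) elements.
Cyclic subgroups by order — order 1: 1; order 2: 3; order 3: 1; order 4: 2; order 6: 3; order 12: 2.
Total: 12.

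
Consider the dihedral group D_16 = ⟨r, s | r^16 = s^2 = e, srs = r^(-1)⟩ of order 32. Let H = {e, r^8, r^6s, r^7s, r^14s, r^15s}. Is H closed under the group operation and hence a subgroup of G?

No

|H| = 6 does not divide |G| = 32, so by Lagrange H is not a subgroup.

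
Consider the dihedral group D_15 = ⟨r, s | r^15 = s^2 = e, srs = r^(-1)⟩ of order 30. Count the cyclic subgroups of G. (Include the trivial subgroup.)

A cyclic subgroup of order d is generated by each of its φ(d) elements of order d, so the cyclic subgroups of order d number (#elements of order d)/φ(d).
Cyclic subgroups by order — order 1: 1; order 2: 15; order 3: 1; order 5: 1; order 15: 1.
Total: 19.

19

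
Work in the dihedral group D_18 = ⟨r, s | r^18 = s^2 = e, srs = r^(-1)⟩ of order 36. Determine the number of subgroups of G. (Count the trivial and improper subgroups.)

|G| = 36, so by Lagrange every subgroup order divides 36. Divisors: 1, 2, 3, 4, 6, 9, 12, 18, 36.
Subgroups by order — order 1: 1; order 2: 19; order 3: 1; order 4: 9; order 6: 7; order 9: 1; order 12: 3; order 18: 3; order 36: 1.
Total: 1 + 19 + 1 + 9 + 7 + 1 + 3 + 3 + 1 = 45.

45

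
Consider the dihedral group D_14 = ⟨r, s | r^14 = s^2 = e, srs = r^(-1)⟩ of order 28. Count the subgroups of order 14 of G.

|G| = 28 and 14 | 28, so subgroups of order 14 are possible by Lagrange.
The subgroups of order 14 are: {e, r, r^2, r^3, r^4, r^5, r^6, r^7, r^8, r^9, r^10, r^11, r^12, r^13}; {e, r^2, r^4, r^6, r^8, r^10, r^12, s, r^2s, r^4s, r^6s, r^8s, r^10s, r^12s}; {e, r^2, r^4, r^6, r^8, r^10, r^12, rs, r^3s, r^5s, r^7s, r^9s, r^11s, r^13s}.
So G has 3 subgroups of order 14.

3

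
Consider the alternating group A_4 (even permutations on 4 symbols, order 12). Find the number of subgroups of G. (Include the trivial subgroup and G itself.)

|G| = 12, so by Lagrange every subgroup order divides 12. Divisors: 1, 2, 3, 4, 6, 12.
Subgroups by order — order 1: 1; order 2: 3; order 3: 4; order 4: 1; order 6: 0; order 12: 1.
Total: 1 + 3 + 4 + 1 + 0 + 1 = 10.

10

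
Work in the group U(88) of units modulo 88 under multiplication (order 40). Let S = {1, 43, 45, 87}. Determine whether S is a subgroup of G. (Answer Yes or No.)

|S| = 4 divides |G| = 40, consistent with Lagrange.
S contains the identity, every element's inverse is in S, and S is closed under ·: it is a subgroup.

Yes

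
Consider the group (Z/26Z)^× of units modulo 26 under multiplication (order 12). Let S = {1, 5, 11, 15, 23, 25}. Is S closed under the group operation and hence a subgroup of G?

5 ∈ S but its inverse 21 ∉ S, so S is not a subgroup.

No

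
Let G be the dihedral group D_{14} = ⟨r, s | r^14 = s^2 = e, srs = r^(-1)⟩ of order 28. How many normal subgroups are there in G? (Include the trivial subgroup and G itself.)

7

G has 28 subgroups. Checking conjugation-invariance by order — order 1: 1/1 normal; order 2: 1/15 normal; order 4: 0/7 normal; order 7: 1/1 normal; order 14: 3/3 normal; order 28: 1/1 normal.
Total normal subgroups: 7.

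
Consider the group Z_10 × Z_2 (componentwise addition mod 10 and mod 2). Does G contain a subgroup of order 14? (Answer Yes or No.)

No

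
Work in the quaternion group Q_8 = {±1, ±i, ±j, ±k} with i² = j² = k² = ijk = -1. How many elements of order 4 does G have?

The elements of order 4 are: i, -i, j, -j, k, -k.
That's 6.

6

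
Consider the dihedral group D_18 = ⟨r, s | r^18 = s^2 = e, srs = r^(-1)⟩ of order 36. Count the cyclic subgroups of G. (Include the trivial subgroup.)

Each element a generates a cyclic subgroup ⟨a⟩; distinct elements may generate the same one (a cyclic group of order d has φ(d) generators).
Cyclic subgroups by order — order 1: 1; order 2: 19; order 3: 1; order 6: 1; order 9: 1; order 18: 1.
Total: 24.

24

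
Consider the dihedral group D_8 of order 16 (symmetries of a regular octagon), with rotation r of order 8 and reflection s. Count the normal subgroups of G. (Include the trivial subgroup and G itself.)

7

G has 19 subgroups. Checking conjugation-invariance by order — order 1: 1/1 normal; order 2: 1/9 normal; order 4: 1/5 normal; order 8: 3/3 normal; order 16: 1/1 normal.
Total normal subgroups: 7.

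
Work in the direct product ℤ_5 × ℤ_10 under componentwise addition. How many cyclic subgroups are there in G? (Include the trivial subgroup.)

14

A cyclic subgroup of order d is generated by each of its φ(d) elements of order d, so the cyclic subgroups of order d number (#elements of order d)/φ(d).
Cyclic subgroups by order — order 1: 1; order 2: 1; order 5: 6; order 10: 6.
Total: 14.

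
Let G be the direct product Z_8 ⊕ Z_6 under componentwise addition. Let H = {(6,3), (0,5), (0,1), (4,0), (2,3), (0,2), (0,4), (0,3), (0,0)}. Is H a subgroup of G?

|H| = 9 does not divide |G| = 48, so by Lagrange H is not a subgroup.

No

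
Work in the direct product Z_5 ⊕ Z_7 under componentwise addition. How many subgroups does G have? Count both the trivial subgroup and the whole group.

4

|G| = 35, so by Lagrange every subgroup order divides 35. Divisors: 1, 5, 7, 35.
Subgroups by order — order 1: 1; order 5: 1; order 7: 1; order 35: 1.
Total: 1 + 1 + 1 + 1 = 4.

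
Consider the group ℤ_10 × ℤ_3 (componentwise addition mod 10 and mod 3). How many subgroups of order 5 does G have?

1

|G| = 30 and 5 | 30, so subgroups of order 5 are possible by Lagrange.
The subgroups of order 5 are: {(0,0), (2,0), (4,0), (6,0), (8,0)}.
So G has 1 subgroup of order 5.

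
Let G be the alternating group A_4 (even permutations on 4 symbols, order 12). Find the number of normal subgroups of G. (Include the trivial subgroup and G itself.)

3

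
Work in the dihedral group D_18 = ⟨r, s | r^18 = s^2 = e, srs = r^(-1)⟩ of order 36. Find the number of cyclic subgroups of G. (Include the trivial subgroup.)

24

Group the elements of G by the cyclic subgroup they generate; each cyclic subgroup of order d accounts for φ(d) elements.
Cyclic subgroups by order — order 1: 1; order 2: 19; order 3: 1; order 6: 1; order 9: 1; order 18: 1.
Total: 24.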